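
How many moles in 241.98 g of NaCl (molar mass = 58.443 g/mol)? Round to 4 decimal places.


n = mass / M
n = 241.98 / 58.443
n = 4.14044454 mol, rounded to 4 dp:

4.1404 mol


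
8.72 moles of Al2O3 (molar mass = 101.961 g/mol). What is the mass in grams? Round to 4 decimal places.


mass = n * M
mass = 8.72 * 101.961
mass = 889.09992 g, rounded to 4 dp:

889.0999 g


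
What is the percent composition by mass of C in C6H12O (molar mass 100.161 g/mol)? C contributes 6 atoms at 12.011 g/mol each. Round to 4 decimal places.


pct = 100 * (n_elem * M_elem) / M_total
mass_contribution = 6 * 12.011 = 72.066 g/mol
pct = 100 * 72.066 / 100.161
pct = 71.95016024 %, rounded to 4 dp:

71.9502 %


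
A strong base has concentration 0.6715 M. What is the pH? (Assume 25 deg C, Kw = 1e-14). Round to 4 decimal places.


A strong base dissociates completely, so [OH-] equals the given concentration.
pOH = -log10([OH-]) = -log10(0.6715) = 0.172954
pH = 14 - pOH = 14 - 0.172954
pH = 13.827046, rounded to 4 dp:

13.8270


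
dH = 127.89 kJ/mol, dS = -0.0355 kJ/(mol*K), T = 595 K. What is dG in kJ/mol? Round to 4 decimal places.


Gibbs: dG = dH - T*dS (consistent units, dS already in kJ/(mol*K)).
T*dS = 595 * -0.0355 = -21.1225
dG = 127.89 - (-21.1225)
dG = 149.0125 kJ/mol, rounded to 4 dp:

149.0125 kJ/mol


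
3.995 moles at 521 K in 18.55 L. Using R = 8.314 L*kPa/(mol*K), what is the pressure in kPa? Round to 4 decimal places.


PV = nRT, solve for P = nRT / V.
nRT = 3.995 * 8.314 * 521 = 17304.718
P = 17304.718 / 18.55
P = 932.86889488 kPa, rounded to 4 dp:

932.8689 kPa


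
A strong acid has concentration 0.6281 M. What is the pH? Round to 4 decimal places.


A strong acid dissociates completely, so [H+] equals the given concentration.
pH = -log10([H+]) = -log10(0.6281)
pH = 0.20197121, rounded to 4 dp:

0.2020


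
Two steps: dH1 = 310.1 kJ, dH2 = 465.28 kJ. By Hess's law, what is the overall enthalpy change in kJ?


Hess's law: enthalpy is a state function, so add the step enthalpies.
dH_total = dH1 + dH2 = 310.1 + (465.28)
dH_total = 775.38 kJ:

775.38 kJ


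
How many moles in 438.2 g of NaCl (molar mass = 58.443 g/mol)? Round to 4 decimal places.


n = mass / M
n = 438.2 / 58.443
n = 7.49790394 mol, rounded to 4 dp:

7.4979 mol


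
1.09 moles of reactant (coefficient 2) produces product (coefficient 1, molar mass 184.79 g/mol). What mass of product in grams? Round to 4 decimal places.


Use the coefficient ratio to convert reactant moles to product moles, then multiply by the product's molar mass.
moles_P = moles_R * (coeff_P / coeff_R) = 1.09 * (1/2) = 0.545
mass_P = moles_P * M_P = 0.545 * 184.79
mass_P = 100.71055 g, rounded to 4 dp:

100.7106 g


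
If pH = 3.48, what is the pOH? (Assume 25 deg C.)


At 25 deg C, pH + pOH = 14.
pOH = 14 - pH = 14 - 3.48
pOH = 10.52:

10.52


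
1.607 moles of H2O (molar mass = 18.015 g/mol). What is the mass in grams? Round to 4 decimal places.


mass = n * M
mass = 1.607 * 18.015
mass = 28.950105 g, rounded to 4 dp:

28.9501 g


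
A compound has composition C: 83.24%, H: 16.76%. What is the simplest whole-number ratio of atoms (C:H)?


Assume 100 g of compound, divide each mass% by atomic mass to get moles, then normalize by the smallest to get a raw atom ratio.
Moles per 100 g: C: 83.24/12.011 = 6.9303, H: 16.76/1.008 = 16.627
Raw ratio (divide by min = 6.9303): C: 1.0, H: 2.399
Multiply by 5 to clear fractions: C: 5.0 ~= 5, H: 11.996 ~= 12
Reduce by GCD to get the simplest whole-number ratio:

5:12


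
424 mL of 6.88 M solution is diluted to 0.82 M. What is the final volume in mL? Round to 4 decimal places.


Dilution: M1*V1 = M2*V2, solve for V2.
V2 = M1*V1 / M2
V2 = 6.88 * 424 / 0.82
V2 = 2917.12 / 0.82
V2 = 3557.46341463 mL, rounded to 4 dp:

3557.4634 mL


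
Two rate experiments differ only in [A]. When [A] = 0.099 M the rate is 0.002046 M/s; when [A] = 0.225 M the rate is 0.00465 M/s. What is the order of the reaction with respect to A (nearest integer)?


Rate is proportional to [A]^n, so rate2/rate1 = ([A]2/[A]1)^n. Take logs to solve for n.
rate2/rate1 = 0.00465 / 0.002046 = 2.2727
[A]2/[A]1 = 0.225 / 0.099 = 2.2727
n = ln(2.2727) / ln(2.2727) = 1.0
Nearest integer order:

1


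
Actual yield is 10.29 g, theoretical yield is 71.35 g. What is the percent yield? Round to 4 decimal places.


% yield = 100 * actual / theoretical
% yield = 100 * 10.29 / 71.35
% yield = 14.42186405 %, rounded to 4 dp:

14.4219 %


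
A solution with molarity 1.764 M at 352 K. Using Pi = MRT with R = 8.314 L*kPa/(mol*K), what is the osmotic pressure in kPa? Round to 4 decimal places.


Osmotic pressure (van't Hoff): Pi = M*R*T.
RT = 8.314 * 352 = 2926.528
Pi = 1.764 * 2926.528
Pi = 5162.395392 kPa, rounded to 4 dp:

5162.3954 kPa


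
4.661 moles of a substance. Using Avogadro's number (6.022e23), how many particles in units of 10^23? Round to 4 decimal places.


N = n * NA, then divide by 1e23 for the requested units.
N / 1e23 = n * 6.022
N / 1e23 = 4.661 * 6.022
N / 1e23 = 28.068542, rounded to 4 dp:

28.0685


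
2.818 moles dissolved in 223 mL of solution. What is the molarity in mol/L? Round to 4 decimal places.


Convert volume to liters: V_L = V_mL / 1000.
V_L = 223 / 1000 = 0.223 L
M = n / V_L = 2.818 / 0.223
M = 12.6367713 mol/L, rounded to 4 dp:

12.6368 mol/L


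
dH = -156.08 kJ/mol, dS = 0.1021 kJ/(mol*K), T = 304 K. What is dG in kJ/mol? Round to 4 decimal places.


Gibbs: dG = dH - T*dS (consistent units, dS already in kJ/(mol*K)).
T*dS = 304 * 0.1021 = 31.0384
dG = -156.08 - (31.0384)
dG = -187.1184 kJ/mol, rounded to 4 dp:

-187.1184 kJ/mol


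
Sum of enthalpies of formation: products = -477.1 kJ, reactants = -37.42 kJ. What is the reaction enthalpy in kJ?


dH_rxn = sum(dH_f products) - sum(dH_f reactants)
dH_rxn = -477.1 - (-37.42)
dH_rxn = -439.68 kJ:

-439.68 kJ


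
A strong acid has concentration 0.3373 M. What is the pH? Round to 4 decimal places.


A strong acid dissociates completely, so [H+] equals the given concentration.
pH = -log10([H+]) = -log10(0.3373)
pH = 0.47198366, rounded to 4 dp:

0.4720


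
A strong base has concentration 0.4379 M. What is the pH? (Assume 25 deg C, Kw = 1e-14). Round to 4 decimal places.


A strong base dissociates completely, so [OH-] equals the given concentration.
pOH = -log10([OH-]) = -log10(0.4379) = 0.358625
pH = 14 - pOH = 14 - 0.358625
pH = 13.641375, rounded to 4 dp:

13.6414


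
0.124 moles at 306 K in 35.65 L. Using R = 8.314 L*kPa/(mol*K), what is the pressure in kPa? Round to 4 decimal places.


PV = nRT, solve for P = nRT / V.
nRT = 0.124 * 8.314 * 306 = 315.4664
P = 315.4664 / 35.65
P = 8.84898738 kPa, rounded to 4 dp:

8.8490 kPa


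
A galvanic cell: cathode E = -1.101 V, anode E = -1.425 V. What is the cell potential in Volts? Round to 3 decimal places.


Standard cell potential: E_cell = E_cathode - E_anode.
E_cell = -1.101 - (-1.425)
E_cell = 0.324 V, rounded to 3 dp:

0.324 V


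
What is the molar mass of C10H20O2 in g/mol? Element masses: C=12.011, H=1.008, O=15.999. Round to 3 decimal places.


M = sum(count * atomic_mass) over atoms.
M = 10*12.011 + 20*1.008 + 2*15.999
M = 120.11 + 20.16 + 31.998
M = 172.268 g/mol, rounded to 3 dp:

172.268 g/mol


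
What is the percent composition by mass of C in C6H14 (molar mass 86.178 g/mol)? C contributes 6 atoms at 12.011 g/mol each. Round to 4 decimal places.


pct = 100 * (n_elem * M_elem) / M_total
mass_contribution = 6 * 12.011 = 72.066 g/mol
pct = 100 * 72.066 / 86.178
pct = 83.62459096 %, rounded to 4 dp:

83.6246 %


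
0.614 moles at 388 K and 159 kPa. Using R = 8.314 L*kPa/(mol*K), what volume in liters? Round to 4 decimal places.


PV = nRT, solve for V = nRT / P.
nRT = 0.614 * 8.314 * 388 = 1980.6608
V = 1980.6608 / 159
V = 12.45698616 L, rounded to 4 dp:

12.4570 L


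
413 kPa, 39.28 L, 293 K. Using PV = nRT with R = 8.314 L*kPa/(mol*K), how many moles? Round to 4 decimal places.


PV = nRT, solve for n = PV / (RT).
PV = 413 * 39.28 = 16222.64
RT = 8.314 * 293 = 2436.002
n = 16222.64 / 2436.002
n = 6.65953476 mol, rounded to 4 dp:

6.6595 mol


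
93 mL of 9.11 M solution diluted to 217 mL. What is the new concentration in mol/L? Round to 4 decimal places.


Dilution: M1*V1 = M2*V2, solve for M2.
M2 = M1*V1 / V2
M2 = 9.11 * 93 / 217
M2 = 847.23 / 217
M2 = 3.90428571 mol/L, rounded to 4 dp:

3.9043 mol/L


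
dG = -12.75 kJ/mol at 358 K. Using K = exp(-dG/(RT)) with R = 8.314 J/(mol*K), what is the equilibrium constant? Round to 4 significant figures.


dG is in kJ/mol; multiply by 1000 to match R in J/(mol*K).
RT = 8.314 * 358 = 2976.412 J/mol
exponent = -dG*1000 / (RT) = -(-12.75*1000) / 2976.412 = 4.28368116
K = exp(4.28368116)
K = 72.506859, rounded to 4 significant figures:

72.51


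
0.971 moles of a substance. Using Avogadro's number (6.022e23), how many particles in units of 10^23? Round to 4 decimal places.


N = n * NA, then divide by 1e23 for the requested units.
N / 1e23 = n * 6.022
N / 1e23 = 0.971 * 6.022
N / 1e23 = 5.847362, rounded to 4 dp:

5.8474


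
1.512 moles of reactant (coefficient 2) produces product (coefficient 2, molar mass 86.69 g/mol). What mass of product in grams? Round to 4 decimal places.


Use the coefficient ratio to convert reactant moles to product moles, then multiply by the product's molar mass.
moles_P = moles_R * (coeff_P / coeff_R) = 1.512 * (2/2) = 1.512
mass_P = moles_P * M_P = 1.512 * 86.69
mass_P = 131.07528 g, rounded to 4 dp:

131.0753 g


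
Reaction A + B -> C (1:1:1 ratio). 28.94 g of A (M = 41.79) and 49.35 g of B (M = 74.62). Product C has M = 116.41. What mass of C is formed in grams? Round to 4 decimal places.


Find moles of each reactant; the smaller value is the limiting reagent in a 1:1:1 reaction, so moles_C equals moles of the limiter.
n_A = mass_A / M_A = 28.94 / 41.79 = 0.69251 mol
n_B = mass_B / M_B = 49.35 / 74.62 = 0.661351 mol
Limiting reagent: B (smaller), n_limiting = 0.661351 mol
mass_C = n_limiting * M_C = 0.661351 * 116.41
mass_C = 76.98786991 g, rounded to 4 dp:

76.9879 g


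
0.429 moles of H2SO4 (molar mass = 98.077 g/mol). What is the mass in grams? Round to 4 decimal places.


mass = n * M
mass = 0.429 * 98.077
mass = 42.075033 g, rounded to 4 dp:

42.0750 g


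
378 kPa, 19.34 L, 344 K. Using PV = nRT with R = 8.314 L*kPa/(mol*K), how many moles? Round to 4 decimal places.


PV = nRT, solve for n = PV / (RT).
PV = 378 * 19.34 = 7310.52
RT = 8.314 * 344 = 2860.016
n = 7310.52 / 2860.016
n = 2.55611157 mol, rounded to 4 dp:

2.5561 mol


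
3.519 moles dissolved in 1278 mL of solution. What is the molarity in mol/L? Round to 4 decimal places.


Convert volume to liters: V_L = V_mL / 1000.
V_L = 1278 / 1000 = 1.278 L
M = n / V_L = 3.519 / 1.278
M = 2.75352113 mol/L, rounded to 4 dp:

2.7535 mol/L


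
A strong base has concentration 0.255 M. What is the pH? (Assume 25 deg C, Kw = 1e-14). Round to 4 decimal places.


A strong base dissociates completely, so [OH-] equals the given concentration.
pOH = -log10([OH-]) = -log10(0.255) = 0.59346
pH = 14 - pOH = 14 - 0.59346
pH = 13.40654, rounded to 4 dp:

13.4065


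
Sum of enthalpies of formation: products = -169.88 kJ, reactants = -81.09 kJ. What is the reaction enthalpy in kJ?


dH_rxn = sum(dH_f products) - sum(dH_f reactants)
dH_rxn = -169.88 - (-81.09)
dH_rxn = -88.79 kJ:

-88.79 kJ


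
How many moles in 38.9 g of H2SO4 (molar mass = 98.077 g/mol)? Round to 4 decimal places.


n = mass / M
n = 38.9 / 98.077
n = 0.39662714 mol, rounded to 4 dp:

0.3966 mol


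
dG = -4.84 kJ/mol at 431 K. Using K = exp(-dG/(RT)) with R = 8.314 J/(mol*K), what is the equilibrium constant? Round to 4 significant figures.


dG is in kJ/mol; multiply by 1000 to match R in J/(mol*K).
RT = 8.314 * 431 = 3583.334 J/mol
exponent = -dG*1000 / (RT) = -(-4.84*1000) / 3583.334 = 1.35069742
K = exp(1.35069742)
K = 3.8601167, rounded to 4 significant figures:

3.860


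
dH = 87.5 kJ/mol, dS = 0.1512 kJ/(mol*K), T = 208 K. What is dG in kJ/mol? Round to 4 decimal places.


Gibbs: dG = dH - T*dS (consistent units, dS already in kJ/(mol*K)).
T*dS = 208 * 0.1512 = 31.4496
dG = 87.5 - (31.4496)
dG = 56.0504 kJ/mol, rounded to 4 dp:

56.0504 kJ/mol


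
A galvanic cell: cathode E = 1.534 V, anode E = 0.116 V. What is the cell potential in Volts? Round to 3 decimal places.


Standard cell potential: E_cell = E_cathode - E_anode.
E_cell = 1.534 - (0.116)
E_cell = 1.418 V, rounded to 3 dp:

1.418 V


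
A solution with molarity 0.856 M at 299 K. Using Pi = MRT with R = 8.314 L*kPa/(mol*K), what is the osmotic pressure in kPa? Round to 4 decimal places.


Osmotic pressure (van't Hoff): Pi = M*R*T.
RT = 8.314 * 299 = 2485.886
Pi = 0.856 * 2485.886
Pi = 2127.918416 kPa, rounded to 4 dp:

2127.9184 kPa


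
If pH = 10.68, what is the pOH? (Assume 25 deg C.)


At 25 deg C, pH + pOH = 14.
pOH = 14 - pH = 14 - 10.68
pOH = 3.32:

3.32


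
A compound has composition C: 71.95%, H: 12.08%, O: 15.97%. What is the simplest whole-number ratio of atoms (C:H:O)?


Assume 100 g of compound, divide each mass% by atomic mass to get moles, then normalize by the smallest to get a raw atom ratio.
Moles per 100 g: C: 71.95/12.011 = 5.9903, H: 12.08/1.008 = 11.9841, O: 15.97/15.999 = 0.9982
Raw ratio (divide by min = 0.9982): C: 6.001, H: 12.006, O: 1.0
Multiply by 1 to clear fractions: C: 6.001 ~= 6, H: 12.006 ~= 12, O: 1.0 ~= 1
Reduce by GCD to get the simplest whole-number ratio:

6:12:1


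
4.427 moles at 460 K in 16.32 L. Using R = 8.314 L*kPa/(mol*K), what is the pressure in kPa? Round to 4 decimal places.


PV = nRT, solve for P = nRT / V.
nRT = 4.427 * 8.314 * 460 = 16930.7959
P = 16930.7959 / 16.32
P = 1037.42621936 kPa, rounded to 4 dp:

1037.4262 kPa


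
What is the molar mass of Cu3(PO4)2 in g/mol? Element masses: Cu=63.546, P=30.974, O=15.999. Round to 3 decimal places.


M = sum(count * atomic_mass) over atoms.
M = 3*63.546 + 2*30.974 + 8*15.999
M = 190.638 + 61.948 + 127.992
M = 380.578 g/mol, rounded to 3 dp:

380.578 g/mol


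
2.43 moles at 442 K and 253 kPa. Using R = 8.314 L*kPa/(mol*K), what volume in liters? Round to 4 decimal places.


PV = nRT, solve for V = nRT / P.
nRT = 2.43 * 8.314 * 442 = 8929.7348
V = 8929.7348 / 253
V = 35.29539447 L, rounded to 4 dp:

35.2954 L


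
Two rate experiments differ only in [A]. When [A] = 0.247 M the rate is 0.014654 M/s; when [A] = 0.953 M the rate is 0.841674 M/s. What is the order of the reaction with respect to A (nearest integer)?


Rate is proportional to [A]^n, so rate2/rate1 = ([A]2/[A]1)^n. Take logs to solve for n.
rate2/rate1 = 0.841674 / 0.014654 = 57.4365
[A]2/[A]1 = 0.953 / 0.247 = 3.8583
n = ln(57.4365) / ln(3.8583) = 3.0
Nearest integer order:

3


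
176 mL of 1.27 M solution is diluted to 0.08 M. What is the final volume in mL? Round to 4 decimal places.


Dilution: M1*V1 = M2*V2, solve for V2.
V2 = M1*V1 / M2
V2 = 1.27 * 176 / 0.08
V2 = 223.52 / 0.08
V2 = 2794.0 mL, rounded to 4 dp:

2794.0000 mL


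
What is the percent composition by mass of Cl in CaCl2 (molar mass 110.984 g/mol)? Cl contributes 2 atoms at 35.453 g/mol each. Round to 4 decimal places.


pct = 100 * (n_elem * M_elem) / M_total
mass_contribution = 2 * 35.453 = 70.906 g/mol
pct = 100 * 70.906 / 110.984
pct = 63.88848843 %, rounded to 4 dp:

63.8885 %


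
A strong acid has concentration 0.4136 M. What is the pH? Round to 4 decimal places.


A strong acid dissociates completely, so [H+] equals the given concentration.
pH = -log10([H+]) = -log10(0.4136)
pH = 0.38341947, rounded to 4 dp:

0.3834


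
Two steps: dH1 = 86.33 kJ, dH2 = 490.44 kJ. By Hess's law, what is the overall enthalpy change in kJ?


Hess's law: enthalpy is a state function, so add the step enthalpies.
dH_total = dH1 + dH2 = 86.33 + (490.44)
dH_total = 576.77 kJ:

576.77 kJ


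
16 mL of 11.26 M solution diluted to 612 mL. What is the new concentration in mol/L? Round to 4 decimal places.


Dilution: M1*V1 = M2*V2, solve for M2.
M2 = M1*V1 / V2
M2 = 11.26 * 16 / 612
M2 = 180.16 / 612
M2 = 0.29437908 mol/L, rounded to 4 dp:

0.2944 mol/L


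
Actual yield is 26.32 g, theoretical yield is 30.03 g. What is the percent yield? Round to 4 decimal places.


% yield = 100 * actual / theoretical
% yield = 100 * 26.32 / 30.03
% yield = 87.64568765 %, rounded to 4 dp:

87.6457 %


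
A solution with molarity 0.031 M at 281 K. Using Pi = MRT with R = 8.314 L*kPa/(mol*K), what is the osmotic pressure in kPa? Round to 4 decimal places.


Osmotic pressure (van't Hoff): Pi = M*R*T.
RT = 8.314 * 281 = 2336.234
Pi = 0.031 * 2336.234
Pi = 72.423254 kPa, rounded to 4 dp:

72.4233 kPa


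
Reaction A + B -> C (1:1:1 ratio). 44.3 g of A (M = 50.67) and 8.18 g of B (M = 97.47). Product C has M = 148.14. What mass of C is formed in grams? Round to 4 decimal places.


Find moles of each reactant; the smaller value is the limiting reagent in a 1:1:1 reaction, so moles_C equals moles of the limiter.
n_A = mass_A / M_A = 44.3 / 50.67 = 0.874285 mol
n_B = mass_B / M_B = 8.18 / 97.47 = 0.083923 mol
Limiting reagent: B (smaller), n_limiting = 0.083923 mol
mass_C = n_limiting * M_C = 0.083923 * 148.14
mass_C = 12.43235322 g, rounded to 4 dp:

12.4324 g


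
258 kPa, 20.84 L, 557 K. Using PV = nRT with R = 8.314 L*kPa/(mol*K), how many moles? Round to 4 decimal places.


PV = nRT, solve for n = PV / (RT).
PV = 258 * 20.84 = 5376.72
RT = 8.314 * 557 = 4630.898
n = 5376.72 / 4630.898
n = 1.16105343 mol, rounded to 4 dp:

1.1611 mol


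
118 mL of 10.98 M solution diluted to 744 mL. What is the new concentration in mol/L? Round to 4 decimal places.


Dilution: M1*V1 = M2*V2, solve for M2.
M2 = M1*V1 / V2
M2 = 10.98 * 118 / 744
M2 = 1295.64 / 744
M2 = 1.74145161 mol/L, rounded to 4 dp:

1.7415 mol/L


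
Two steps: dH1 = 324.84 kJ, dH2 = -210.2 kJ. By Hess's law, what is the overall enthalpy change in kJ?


Hess's law: enthalpy is a state function, so add the step enthalpies.
dH_total = dH1 + dH2 = 324.84 + (-210.2)
dH_total = 114.64 kJ:

114.64 kJ


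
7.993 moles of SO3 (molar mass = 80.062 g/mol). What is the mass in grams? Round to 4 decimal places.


mass = n * M
mass = 7.993 * 80.062
mass = 639.935566 g, rounded to 4 dp:

639.9356 g


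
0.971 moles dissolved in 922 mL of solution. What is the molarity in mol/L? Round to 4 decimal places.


Convert volume to liters: V_L = V_mL / 1000.
V_L = 922 / 1000 = 0.922 L
M = n / V_L = 0.971 / 0.922
M = 1.05314534 mol/L, rounded to 4 dp:

1.0531 mol/L


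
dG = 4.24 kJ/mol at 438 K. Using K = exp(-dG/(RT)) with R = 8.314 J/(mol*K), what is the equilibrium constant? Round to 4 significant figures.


dG is in kJ/mol; multiply by 1000 to match R in J/(mol*K).
RT = 8.314 * 438 = 3641.532 J/mol
exponent = -dG*1000 / (RT) = -(4.24*1000) / 3641.532 = -1.16434512
K = exp(-1.16434512)
K = 0.312127, rounded to 4 significant figures:

0.3121


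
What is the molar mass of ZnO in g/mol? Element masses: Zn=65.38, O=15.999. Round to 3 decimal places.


M = sum(count * atomic_mass) over atoms.
M = 1*65.38 + 1*15.999
M = 65.38 + 15.999
M = 81.379 g/mol, rounded to 3 dp:

81.379 g/mol


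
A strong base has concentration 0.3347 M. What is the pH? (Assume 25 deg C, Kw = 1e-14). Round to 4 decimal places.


A strong base dissociates completely, so [OH-] equals the given concentration.
pOH = -log10([OH-]) = -log10(0.3347) = 0.475344
pH = 14 - pOH = 14 - 0.475344
pH = 13.524656, rounded to 4 dp:

13.5247


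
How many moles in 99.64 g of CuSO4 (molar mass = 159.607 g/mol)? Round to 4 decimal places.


n = mass / M
n = 99.64 / 159.607
n = 0.6242834 mol, rounded to 4 dp:

0.6243 mol


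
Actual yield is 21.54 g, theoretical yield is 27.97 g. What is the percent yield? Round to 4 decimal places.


% yield = 100 * actual / theoretical
% yield = 100 * 21.54 / 27.97
% yield = 77.0110833 %, rounded to 4 dp:

77.0111 %


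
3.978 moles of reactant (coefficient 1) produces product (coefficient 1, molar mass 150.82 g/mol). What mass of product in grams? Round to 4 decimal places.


Use the coefficient ratio to convert reactant moles to product moles, then multiply by the product's molar mass.
moles_P = moles_R * (coeff_P / coeff_R) = 3.978 * (1/1) = 3.978
mass_P = moles_P * M_P = 3.978 * 150.82
mass_P = 599.96196 g, rounded to 4 dp:

599.9620 g


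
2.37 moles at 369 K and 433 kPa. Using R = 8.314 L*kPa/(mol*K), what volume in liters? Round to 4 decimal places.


PV = nRT, solve for V = nRT / P.
nRT = 2.37 * 8.314 * 369 = 7270.8424
V = 7270.8424 / 433
V = 16.79178383 L, rounded to 4 dp:

16.7918 L


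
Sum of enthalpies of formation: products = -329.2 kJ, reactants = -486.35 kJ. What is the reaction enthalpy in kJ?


dH_rxn = sum(dH_f products) - sum(dH_f reactants)
dH_rxn = -329.2 - (-486.35)
dH_rxn = 157.15 kJ:

157.15 kJ


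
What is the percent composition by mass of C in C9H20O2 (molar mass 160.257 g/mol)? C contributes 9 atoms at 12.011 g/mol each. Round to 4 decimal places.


pct = 100 * (n_elem * M_elem) / M_total
mass_contribution = 9 * 12.011 = 108.099 g/mol
pct = 100 * 108.099 / 160.257
pct = 67.45352777 %, rounded to 4 dp:

67.4535 %


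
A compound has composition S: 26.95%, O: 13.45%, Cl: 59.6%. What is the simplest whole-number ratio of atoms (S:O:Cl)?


Assume 100 g of compound, divide each mass% by atomic mass to get moles, then normalize by the smallest to get a raw atom ratio.
Moles per 100 g: S: 26.95/32.065 = 0.8405, O: 13.45/15.999 = 0.8407, Cl: 59.6/35.453 = 1.6811
Raw ratio (divide by min = 0.8405): S: 1.0, O: 1.0, Cl: 2.0
Multiply by 1 to clear fractions: S: 1.0 ~= 1, O: 1.0 ~= 1, Cl: 2.0 ~= 2
Reduce by GCD to get the simplest whole-number ratio:

1:1:2


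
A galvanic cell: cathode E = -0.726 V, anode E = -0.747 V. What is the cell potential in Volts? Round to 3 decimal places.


Standard cell potential: E_cell = E_cathode - E_anode.
E_cell = -0.726 - (-0.747)
E_cell = 0.021 V, rounded to 3 dp:

0.021 V


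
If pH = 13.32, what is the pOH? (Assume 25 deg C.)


At 25 deg C, pH + pOH = 14.
pOH = 14 - pH = 14 - 13.32
pOH = 0.68:

0.68


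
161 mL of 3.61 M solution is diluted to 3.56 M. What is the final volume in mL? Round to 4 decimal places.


Dilution: M1*V1 = M2*V2, solve for V2.
V2 = M1*V1 / M2
V2 = 3.61 * 161 / 3.56
V2 = 581.21 / 3.56
V2 = 163.26123596 mL, rounded to 4 dp:

163.2612 mL


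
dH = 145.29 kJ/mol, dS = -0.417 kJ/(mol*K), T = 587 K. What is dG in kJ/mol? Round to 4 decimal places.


Gibbs: dG = dH - T*dS (consistent units, dS already in kJ/(mol*K)).
T*dS = 587 * -0.417 = -244.779
dG = 145.29 - (-244.779)
dG = 390.069 kJ/mol, rounded to 4 dp:

390.0690 kJ/mol


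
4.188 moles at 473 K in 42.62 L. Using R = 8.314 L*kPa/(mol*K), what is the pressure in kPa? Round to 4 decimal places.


PV = nRT, solve for P = nRT / V.
nRT = 4.188 * 8.314 * 473 = 16469.4021
P = 16469.4021 / 42.62
P = 386.42426326 kPa, rounded to 4 dp:

386.4243 kPa


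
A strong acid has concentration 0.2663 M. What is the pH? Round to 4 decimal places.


A strong acid dissociates completely, so [H+] equals the given concentration.
pH = -log10([H+]) = -log10(0.2663)
pH = 0.57462883, rounded to 4 dp:

0.5746


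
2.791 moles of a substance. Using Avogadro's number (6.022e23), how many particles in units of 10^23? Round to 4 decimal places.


N = n * NA, then divide by 1e23 for the requested units.
N / 1e23 = n * 6.022
N / 1e23 = 2.791 * 6.022
N / 1e23 = 16.807402, rounded to 4 dp:

16.8074


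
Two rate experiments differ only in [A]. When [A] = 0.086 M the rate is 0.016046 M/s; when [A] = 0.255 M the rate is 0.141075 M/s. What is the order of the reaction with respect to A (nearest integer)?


Rate is proportional to [A]^n, so rate2/rate1 = ([A]2/[A]1)^n. Take logs to solve for n.
rate2/rate1 = 0.141075 / 0.016046 = 8.7919
[A]2/[A]1 = 0.255 / 0.086 = 2.9651
n = ln(8.7919) / ln(2.9651) = 2.0
Nearest integer order:

2


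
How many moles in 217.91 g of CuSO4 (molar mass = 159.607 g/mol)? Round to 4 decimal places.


n = mass / M
n = 217.91 / 159.607
n = 1.365291 mol, rounded to 4 dp:

1.3653 mol


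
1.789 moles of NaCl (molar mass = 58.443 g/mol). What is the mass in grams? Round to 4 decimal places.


mass = n * M
mass = 1.789 * 58.443
mass = 104.554527 g, rounded to 4 dp:

104.5545 g


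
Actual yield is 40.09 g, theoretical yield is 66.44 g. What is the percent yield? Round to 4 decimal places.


% yield = 100 * actual / theoretical
% yield = 100 * 40.09 / 66.44
% yield = 60.34015653 %, rounded to 4 dp:

60.3402 %


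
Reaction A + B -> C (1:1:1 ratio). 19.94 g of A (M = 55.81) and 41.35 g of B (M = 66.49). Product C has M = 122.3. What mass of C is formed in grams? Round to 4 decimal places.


Find moles of each reactant; the smaller value is the limiting reagent in a 1:1:1 reaction, so moles_C equals moles of the limiter.
n_A = mass_A / M_A = 19.94 / 55.81 = 0.357284 mol
n_B = mass_B / M_B = 41.35 / 66.49 = 0.621898 mol
Limiting reagent: A (smaller), n_limiting = 0.357284 mol
mass_C = n_limiting * M_C = 0.357284 * 122.3
mass_C = 43.6958332 g, rounded to 4 dp:

43.6958 g


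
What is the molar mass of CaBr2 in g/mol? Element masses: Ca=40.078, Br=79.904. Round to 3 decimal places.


M = sum(count * atomic_mass) over atoms.
M = 1*40.078 + 2*79.904
M = 40.078 + 159.808
M = 199.886 g/mol, rounded to 3 dp:

199.886 g/mol


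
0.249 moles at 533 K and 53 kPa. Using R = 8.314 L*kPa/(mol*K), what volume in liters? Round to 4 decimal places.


PV = nRT, solve for V = nRT / P.
nRT = 0.249 * 8.314 * 533 = 1103.4091
V = 1103.4091 / 53
V = 20.81903962 L, rounded to 4 dp:

20.8190 L


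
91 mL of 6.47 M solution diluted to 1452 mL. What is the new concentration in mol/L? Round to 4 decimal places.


Dilution: M1*V1 = M2*V2, solve for M2.
M2 = M1*V1 / V2
M2 = 6.47 * 91 / 1452
M2 = 588.77 / 1452
M2 = 0.40548898 mol/L, rounded to 4 dp:

0.4055 mol/L


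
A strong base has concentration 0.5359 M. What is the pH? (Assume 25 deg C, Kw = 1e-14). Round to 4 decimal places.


A strong base dissociates completely, so [OH-] equals the given concentration.
pOH = -log10([OH-]) = -log10(0.5359) = 0.270916
pH = 14 - pOH = 14 - 0.270916
pH = 13.729084, rounded to 4 dp:

13.7291


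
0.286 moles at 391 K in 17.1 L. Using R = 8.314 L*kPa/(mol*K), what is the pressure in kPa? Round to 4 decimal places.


PV = nRT, solve for P = nRT / V.
nRT = 0.286 * 8.314 * 391 = 929.7214
P = 929.7214 / 17.1
P = 54.36967251 kPa, rounded to 4 dp:

54.3697 kPa


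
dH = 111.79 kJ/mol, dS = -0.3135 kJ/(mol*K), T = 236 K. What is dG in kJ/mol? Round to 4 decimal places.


Gibbs: dG = dH - T*dS (consistent units, dS already in kJ/(mol*K)).
T*dS = 236 * -0.3135 = -73.986
dG = 111.79 - (-73.986)
dG = 185.776 kJ/mol, rounded to 4 dp:

185.7760 kJ/mol


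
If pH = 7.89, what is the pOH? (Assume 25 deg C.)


At 25 deg C, pH + pOH = 14.
pOH = 14 - pH = 14 - 7.89
pOH = 6.11:

6.11


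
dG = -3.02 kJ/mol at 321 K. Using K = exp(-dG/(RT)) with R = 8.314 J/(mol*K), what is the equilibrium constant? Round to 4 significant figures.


dG is in kJ/mol; multiply by 1000 to match R in J/(mol*K).
RT = 8.314 * 321 = 2668.794 J/mol
exponent = -dG*1000 / (RT) = -(-3.02*1000) / 2668.794 = 1.13159727
K = exp(1.13159727)
K = 3.1006051, rounded to 4 significant figures:

3.101


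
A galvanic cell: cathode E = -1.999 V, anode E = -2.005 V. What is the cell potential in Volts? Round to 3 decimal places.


Standard cell potential: E_cell = E_cathode - E_anode.
E_cell = -1.999 - (-2.005)
E_cell = 0.006 V, rounded to 3 dp:

0.006 V


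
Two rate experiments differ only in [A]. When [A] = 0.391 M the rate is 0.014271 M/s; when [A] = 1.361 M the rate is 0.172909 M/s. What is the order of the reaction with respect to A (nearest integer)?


Rate is proportional to [A]^n, so rate2/rate1 = ([A]2/[A]1)^n. Take logs to solve for n.
rate2/rate1 = 0.172909 / 0.014271 = 12.1161
[A]2/[A]1 = 1.361 / 0.391 = 3.4808
n = ln(12.1161) / ln(3.4808) = 2.0
Nearest integer order:

2


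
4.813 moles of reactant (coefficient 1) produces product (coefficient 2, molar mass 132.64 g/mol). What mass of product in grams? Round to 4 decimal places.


Use the coefficient ratio to convert reactant moles to product moles, then multiply by the product's molar mass.
moles_P = moles_R * (coeff_P / coeff_R) = 4.813 * (2/1) = 9.626
mass_P = moles_P * M_P = 9.626 * 132.64
mass_P = 1276.79264 g, rounded to 4 dp:

1276.7926 g


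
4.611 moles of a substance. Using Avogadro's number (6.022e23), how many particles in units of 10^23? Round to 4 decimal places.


N = n * NA, then divide by 1e23 for the requested units.
N / 1e23 = n * 6.022
N / 1e23 = 4.611 * 6.022
N / 1e23 = 27.767442, rounded to 4 dp:

27.7674


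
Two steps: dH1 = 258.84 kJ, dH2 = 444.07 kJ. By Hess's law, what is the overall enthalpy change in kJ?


Hess's law: enthalpy is a state function, so add the step enthalpies.
dH_total = dH1 + dH2 = 258.84 + (444.07)
dH_total = 702.91 kJ:

702.91 kJ


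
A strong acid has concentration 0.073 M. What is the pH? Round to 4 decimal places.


A strong acid dissociates completely, so [H+] equals the given concentration.
pH = -log10([H+]) = -log10(0.073)
pH = 1.13667714, rounded to 4 dp:

1.1367


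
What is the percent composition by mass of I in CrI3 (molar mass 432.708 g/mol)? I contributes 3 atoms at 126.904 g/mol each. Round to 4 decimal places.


pct = 100 * (n_elem * M_elem) / M_total
mass_contribution = 3 * 126.904 = 380.712 g/mol
pct = 100 * 380.712 / 432.708
pct = 87.98358246 %, rounded to 4 dp:

87.9836 %


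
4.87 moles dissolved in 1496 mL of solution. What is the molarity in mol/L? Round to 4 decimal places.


Convert volume to liters: V_L = V_mL / 1000.
V_L = 1496 / 1000 = 1.496 L
M = n / V_L = 4.87 / 1.496
M = 3.25534759 mol/L, rounded to 4 dp:

3.2553 mol/L


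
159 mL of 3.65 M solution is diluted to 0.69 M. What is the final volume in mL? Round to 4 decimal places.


Dilution: M1*V1 = M2*V2, solve for V2.
V2 = M1*V1 / M2
V2 = 3.65 * 159 / 0.69
V2 = 580.35 / 0.69
V2 = 841.08695652 mL, rounded to 4 dp:

841.0870 mL


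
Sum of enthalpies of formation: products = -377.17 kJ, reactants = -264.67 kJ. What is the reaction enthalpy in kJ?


dH_rxn = sum(dH_f products) - sum(dH_f reactants)
dH_rxn = -377.17 - (-264.67)
dH_rxn = -112.5 kJ:

-112.50 kJ


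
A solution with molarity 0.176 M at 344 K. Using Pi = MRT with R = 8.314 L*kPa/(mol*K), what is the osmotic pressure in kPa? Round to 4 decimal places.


Osmotic pressure (van't Hoff): Pi = M*R*T.
RT = 8.314 * 344 = 2860.016
Pi = 0.176 * 2860.016
Pi = 503.362816 kPa, rounded to 4 dp:

503.3628 kPa


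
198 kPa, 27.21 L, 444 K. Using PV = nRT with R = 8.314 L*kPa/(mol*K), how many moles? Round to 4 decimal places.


PV = nRT, solve for n = PV / (RT).
PV = 198 * 27.21 = 5387.58
RT = 8.314 * 444 = 3691.416
n = 5387.58 / 3691.416
n = 1.45948872 mol, rounded to 4 dp:

1.4595 mol


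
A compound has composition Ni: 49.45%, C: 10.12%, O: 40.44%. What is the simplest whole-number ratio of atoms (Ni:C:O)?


Assume 100 g of compound, divide each mass% by atomic mass to get moles, then normalize by the smallest to get a raw atom ratio.
Moles per 100 g: Ni: 49.45/58.693 = 0.8425, C: 10.12/12.011 = 0.8426, O: 40.44/15.999 = 2.5277
Raw ratio (divide by min = 0.8425): Ni: 1.0, C: 1.0, O: 3.0
Multiply by 1 to clear fractions: Ni: 1.0 ~= 1, C: 1.0 ~= 1, O: 3.0 ~= 3
Reduce by GCD to get the simplest whole-number ratio:

1:1:3


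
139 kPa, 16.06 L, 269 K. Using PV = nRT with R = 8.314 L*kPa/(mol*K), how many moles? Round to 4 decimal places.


PV = nRT, solve for n = PV / (RT).
PV = 139 * 16.06 = 2232.34
RT = 8.314 * 269 = 2236.466
n = 2232.34 / 2236.466
n = 0.99815513 mol, rounded to 4 dp:

0.9982 mol


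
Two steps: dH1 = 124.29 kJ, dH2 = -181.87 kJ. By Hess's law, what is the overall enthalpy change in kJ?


Hess's law: enthalpy is a state function, so add the step enthalpies.
dH_total = dH1 + dH2 = 124.29 + (-181.87)
dH_total = -57.58 kJ:

-57.58 kJ


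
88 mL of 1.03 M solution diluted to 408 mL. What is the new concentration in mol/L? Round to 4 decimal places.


Dilution: M1*V1 = M2*V2, solve for M2.
M2 = M1*V1 / V2
M2 = 1.03 * 88 / 408
M2 = 90.64 / 408
M2 = 0.22215686 mol/L, rounded to 4 dp:

0.2222 mol/L


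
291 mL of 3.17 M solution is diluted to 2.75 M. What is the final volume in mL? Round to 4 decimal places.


Dilution: M1*V1 = M2*V2, solve for V2.
V2 = M1*V1 / M2
V2 = 3.17 * 291 / 2.75
V2 = 922.47 / 2.75
V2 = 335.44363636 mL, rounded to 4 dp:

335.4436 mL


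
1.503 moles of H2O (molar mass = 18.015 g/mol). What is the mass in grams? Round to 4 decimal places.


mass = n * M
mass = 1.503 * 18.015
mass = 27.076545 g, rounded to 4 dp:

27.0765 g


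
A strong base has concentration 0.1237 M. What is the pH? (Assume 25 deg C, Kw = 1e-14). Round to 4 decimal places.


A strong base dissociates completely, so [OH-] equals the given concentration.
pOH = -log10([OH-]) = -log10(0.1237) = 0.90763
pH = 14 - pOH = 14 - 0.90763
pH = 13.09237, rounded to 4 dp:

13.0924


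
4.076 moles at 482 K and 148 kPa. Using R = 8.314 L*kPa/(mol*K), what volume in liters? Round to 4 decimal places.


PV = nRT, solve for V = nRT / P.
nRT = 4.076 * 8.314 * 482 = 16333.9504
V = 16333.9504 / 148
V = 110.36452973 L, rounded to 4 dp:

110.3645 L


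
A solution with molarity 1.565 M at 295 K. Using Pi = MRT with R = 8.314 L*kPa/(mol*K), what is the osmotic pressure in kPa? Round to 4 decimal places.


Osmotic pressure (van't Hoff): Pi = M*R*T.
RT = 8.314 * 295 = 2452.63
Pi = 1.565 * 2452.63
Pi = 3838.36595 kPa, rounded to 4 dp:

3838.3660 kPa


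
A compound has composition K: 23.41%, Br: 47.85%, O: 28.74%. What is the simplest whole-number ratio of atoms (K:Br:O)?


Assume 100 g of compound, divide each mass% by atomic mass to get moles, then normalize by the smallest to get a raw atom ratio.
Moles per 100 g: K: 23.41/39.098 = 0.5988, Br: 47.85/79.904 = 0.5988, O: 28.74/15.999 = 1.7964
Raw ratio (divide by min = 0.5988): K: 1.0, Br: 1.0, O: 3.0
Multiply by 1 to clear fractions: K: 1.0 ~= 1, Br: 1.0 ~= 1, O: 3.0 ~= 3
Reduce by GCD to get the simplest whole-number ratio:

1:1:3


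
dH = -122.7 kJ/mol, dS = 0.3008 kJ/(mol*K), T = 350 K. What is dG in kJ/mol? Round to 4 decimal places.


Gibbs: dG = dH - T*dS (consistent units, dS already in kJ/(mol*K)).
T*dS = 350 * 0.3008 = 105.28
dG = -122.7 - (105.28)
dG = -227.98 kJ/mol, rounded to 4 dp:

-227.9800 kJ/mol


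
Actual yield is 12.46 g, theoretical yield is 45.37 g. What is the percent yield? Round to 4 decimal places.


% yield = 100 * actual / theoretical
% yield = 100 * 12.46 / 45.37
% yield = 27.46308133 %, rounded to 4 dp:

27.4631 %


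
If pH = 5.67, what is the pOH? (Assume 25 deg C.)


At 25 deg C, pH + pOH = 14.
pOH = 14 - pH = 14 - 5.67
pOH = 8.33:

8.33


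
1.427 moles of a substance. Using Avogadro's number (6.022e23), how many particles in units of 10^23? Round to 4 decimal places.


N = n * NA, then divide by 1e23 for the requested units.
N / 1e23 = n * 6.022
N / 1e23 = 1.427 * 6.022
N / 1e23 = 8.593394, rounded to 4 dp:

8.5934


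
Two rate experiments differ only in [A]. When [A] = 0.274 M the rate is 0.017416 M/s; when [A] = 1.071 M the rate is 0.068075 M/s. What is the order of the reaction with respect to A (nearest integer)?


Rate is proportional to [A]^n, so rate2/rate1 = ([A]2/[A]1)^n. Take logs to solve for n.
rate2/rate1 = 0.068075 / 0.017416 = 3.9088
[A]2/[A]1 = 1.071 / 0.274 = 3.9088
n = ln(3.9088) / ln(3.9088) = 1.0
Nearest integer order:

1


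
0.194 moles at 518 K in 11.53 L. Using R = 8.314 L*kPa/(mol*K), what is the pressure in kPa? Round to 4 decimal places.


PV = nRT, solve for P = nRT / V.
nRT = 0.194 * 8.314 * 518 = 835.4905
P = 835.4905 / 11.53
P = 72.4623157 kPa, rounded to 4 dp:

72.4623 kPa


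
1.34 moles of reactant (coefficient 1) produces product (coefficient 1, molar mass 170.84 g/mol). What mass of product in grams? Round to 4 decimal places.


Use the coefficient ratio to convert reactant moles to product moles, then multiply by the product's molar mass.
moles_P = moles_R * (coeff_P / coeff_R) = 1.34 * (1/1) = 1.34
mass_P = moles_P * M_P = 1.34 * 170.84
mass_P = 228.9256 g, rounded to 4 dp:

228.9256 g


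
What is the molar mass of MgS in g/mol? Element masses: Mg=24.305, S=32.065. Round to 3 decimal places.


M = sum(count * atomic_mass) over atoms.
M = 1*24.305 + 1*32.065
M = 24.305 + 32.065
M = 56.37 g/mol, rounded to 3 dp:

56.370 g/mol


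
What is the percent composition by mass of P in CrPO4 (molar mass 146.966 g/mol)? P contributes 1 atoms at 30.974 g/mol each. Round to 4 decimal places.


pct = 100 * (n_elem * M_elem) / M_total
mass_contribution = 1 * 30.974 = 30.974 g/mol
pct = 100 * 30.974 / 146.966
pct = 21.07562293 %, rounded to 4 dp:

21.0756 %


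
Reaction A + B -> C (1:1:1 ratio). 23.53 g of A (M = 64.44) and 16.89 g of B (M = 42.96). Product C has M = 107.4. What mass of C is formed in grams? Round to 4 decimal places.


Find moles of each reactant; the smaller value is the limiting reagent in a 1:1:1 reaction, so moles_C equals moles of the limiter.
n_A = mass_A / M_A = 23.53 / 64.44 = 0.365146 mol
n_B = mass_B / M_B = 16.89 / 42.96 = 0.393156 mol
Limiting reagent: A (smaller), n_limiting = 0.365146 mol
mass_C = n_limiting * M_C = 0.365146 * 107.4
mass_C = 39.2166804 g, rounded to 4 dp:

39.2167 g


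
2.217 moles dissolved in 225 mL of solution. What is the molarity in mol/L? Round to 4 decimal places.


Convert volume to liters: V_L = V_mL / 1000.
V_L = 225 / 1000 = 0.225 L
M = n / V_L = 2.217 / 0.225
M = 9.85333333 mol/L, rounded to 4 dp:

9.8533 mol/L


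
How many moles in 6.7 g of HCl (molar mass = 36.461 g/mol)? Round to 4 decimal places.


n = mass / M
n = 6.7 / 36.461
n = 0.18375799 mol, rounded to 4 dp:

0.1838 mol


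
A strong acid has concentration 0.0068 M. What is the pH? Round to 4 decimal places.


A strong acid dissociates completely, so [H+] equals the given concentration.
pH = -log10([H+]) = -log10(0.0068)
pH = 2.16749109, rounded to 4 dp:

2.1675


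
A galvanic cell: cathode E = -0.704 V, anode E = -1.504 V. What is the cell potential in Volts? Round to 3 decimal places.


Standard cell potential: E_cell = E_cathode - E_anode.
E_cell = -0.704 - (-1.504)
E_cell = 0.8 V, rounded to 3 dp:

0.800 V


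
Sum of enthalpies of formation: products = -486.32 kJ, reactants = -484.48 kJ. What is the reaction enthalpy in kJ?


dH_rxn = sum(dH_f products) - sum(dH_f reactants)
dH_rxn = -486.32 - (-484.48)
dH_rxn = -1.84 kJ:

-1.84 kJ


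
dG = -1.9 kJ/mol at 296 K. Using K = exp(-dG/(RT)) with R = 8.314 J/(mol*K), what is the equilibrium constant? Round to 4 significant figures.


dG is in kJ/mol; multiply by 1000 to match R in J/(mol*K).
RT = 8.314 * 296 = 2460.944 J/mol
exponent = -dG*1000 / (RT) = -(-1.9*1000) / 2460.944 = 0.77206145
K = exp(0.77206145)
K = 2.1642231, rounded to 4 significant figures:

2.164


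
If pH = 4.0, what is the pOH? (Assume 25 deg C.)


At 25 deg C, pH + pOH = 14.
pOH = 14 - pH = 14 - 4.0
pOH = 10.0:

10.00


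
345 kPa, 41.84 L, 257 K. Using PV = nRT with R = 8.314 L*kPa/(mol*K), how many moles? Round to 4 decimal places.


PV = nRT, solve for n = PV / (RT).
PV = 345 * 41.84 = 14434.8
RT = 8.314 * 257 = 2136.698
n = 14434.8 / 2136.698
n = 6.75565756 mol, rounded to 4 dp:

6.7557 mol


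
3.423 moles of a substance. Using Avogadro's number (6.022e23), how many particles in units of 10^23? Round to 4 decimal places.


N = n * NA, then divide by 1e23 for the requested units.
N / 1e23 = n * 6.022
N / 1e23 = 3.423 * 6.022
N / 1e23 = 20.613306, rounded to 4 dp:

20.6133
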